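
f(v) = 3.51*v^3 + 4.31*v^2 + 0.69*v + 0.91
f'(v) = 10.53*v^2 + 8.62*v + 0.69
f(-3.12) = -65.89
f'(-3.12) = 76.30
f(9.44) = 3344.23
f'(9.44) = 1020.43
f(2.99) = 135.33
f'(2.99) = 120.60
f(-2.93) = -52.40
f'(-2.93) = 65.83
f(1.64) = 29.12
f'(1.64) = 43.15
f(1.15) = 12.74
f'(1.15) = 24.53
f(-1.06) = 0.84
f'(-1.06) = 3.38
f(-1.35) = -0.80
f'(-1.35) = 8.24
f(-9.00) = -2214.98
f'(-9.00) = 776.04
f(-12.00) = -5452.01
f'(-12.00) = 1413.57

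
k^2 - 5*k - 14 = (k - 7)*(k + 2)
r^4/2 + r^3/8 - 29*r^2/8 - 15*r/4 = r*(r/2 + 1)*(r - 3)*(r + 5/4)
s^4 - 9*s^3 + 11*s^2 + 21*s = s*(s - 7)*(s - 3)*(s + 1)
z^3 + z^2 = z^2*(z + 1)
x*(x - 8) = x^2 - 8*x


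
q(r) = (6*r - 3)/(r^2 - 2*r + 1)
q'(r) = (2 - 2*r)*(6*r - 3)/(r^2 - 2*r + 1)^2 + 6/(r^2 - 2*r + 1)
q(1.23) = 82.80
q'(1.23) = -606.56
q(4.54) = 1.93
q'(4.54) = -0.61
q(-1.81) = -1.76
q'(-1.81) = -0.49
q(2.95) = 3.87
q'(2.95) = -2.39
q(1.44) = 29.13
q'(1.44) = -101.43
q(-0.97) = -2.27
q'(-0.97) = -0.76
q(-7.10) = -0.70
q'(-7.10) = -0.08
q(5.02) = 1.68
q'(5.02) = -0.46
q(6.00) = 1.32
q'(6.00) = -0.29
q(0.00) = -3.00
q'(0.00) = 0.00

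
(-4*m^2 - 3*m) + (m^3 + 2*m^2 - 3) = m^3 - 2*m^2 - 3*m - 3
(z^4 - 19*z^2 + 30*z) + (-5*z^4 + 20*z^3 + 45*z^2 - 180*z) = -4*z^4 + 20*z^3 + 26*z^2 - 150*z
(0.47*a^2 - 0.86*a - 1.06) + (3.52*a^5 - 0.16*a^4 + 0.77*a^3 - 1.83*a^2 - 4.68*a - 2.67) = 3.52*a^5 - 0.16*a^4 + 0.77*a^3 - 1.36*a^2 - 5.54*a - 3.73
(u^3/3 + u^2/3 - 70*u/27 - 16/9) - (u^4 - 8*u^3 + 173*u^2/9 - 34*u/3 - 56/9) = -u^4 + 25*u^3/3 - 170*u^2/9 + 236*u/27 + 40/9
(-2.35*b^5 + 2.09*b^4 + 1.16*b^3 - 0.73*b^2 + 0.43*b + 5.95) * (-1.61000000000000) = 3.7835*b^5 - 3.3649*b^4 - 1.8676*b^3 + 1.1753*b^2 - 0.6923*b - 9.5795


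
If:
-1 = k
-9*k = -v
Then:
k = -1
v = -9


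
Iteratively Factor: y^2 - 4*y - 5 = (y + 1)*(y - 5)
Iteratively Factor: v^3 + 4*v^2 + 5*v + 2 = (v + 1)*(v^2 + 3*v + 2) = (v + 1)*(v + 2)*(v + 1)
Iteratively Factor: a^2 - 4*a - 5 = (a + 1)*(a - 5)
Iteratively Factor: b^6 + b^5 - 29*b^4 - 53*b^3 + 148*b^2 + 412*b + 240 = (b + 2)*(b^5 - b^4 - 27*b^3 + b^2 + 146*b + 120) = (b - 3)*(b + 2)*(b^4 + 2*b^3 - 21*b^2 - 62*b - 40) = (b - 5)*(b - 3)*(b + 2)*(b^3 + 7*b^2 + 14*b + 8) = (b - 5)*(b - 3)*(b + 2)*(b + 4)*(b^2 + 3*b + 2) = (b - 5)*(b - 3)*(b + 2)^2*(b + 4)*(b + 1)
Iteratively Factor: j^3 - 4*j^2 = (j - 4)*(j^2) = j*(j - 4)*(j)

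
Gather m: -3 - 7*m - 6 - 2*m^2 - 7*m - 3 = -2*m^2 - 14*m - 12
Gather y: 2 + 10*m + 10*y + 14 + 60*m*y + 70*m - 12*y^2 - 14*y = 80*m - 12*y^2 + y*(60*m - 4) + 16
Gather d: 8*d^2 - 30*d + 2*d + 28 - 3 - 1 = 8*d^2 - 28*d + 24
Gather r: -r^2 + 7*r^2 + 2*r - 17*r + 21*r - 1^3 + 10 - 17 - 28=6*r^2 + 6*r - 36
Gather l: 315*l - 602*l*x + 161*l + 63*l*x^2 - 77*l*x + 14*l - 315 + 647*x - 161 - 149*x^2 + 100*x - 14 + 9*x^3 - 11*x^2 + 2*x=l*(63*x^2 - 679*x + 490) + 9*x^3 - 160*x^2 + 749*x - 490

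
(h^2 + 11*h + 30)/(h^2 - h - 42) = (h + 5)/(h - 7)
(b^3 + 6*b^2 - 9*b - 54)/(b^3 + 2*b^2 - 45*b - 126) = (b - 3)/(b - 7)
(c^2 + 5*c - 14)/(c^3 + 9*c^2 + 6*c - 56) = 1/(c + 4)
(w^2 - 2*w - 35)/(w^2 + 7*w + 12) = (w^2 - 2*w - 35)/(w^2 + 7*w + 12)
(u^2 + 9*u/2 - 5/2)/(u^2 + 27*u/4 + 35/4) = 2*(2*u - 1)/(4*u + 7)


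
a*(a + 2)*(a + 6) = a^3 + 8*a^2 + 12*a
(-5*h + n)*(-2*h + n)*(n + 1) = 10*h^2*n + 10*h^2 - 7*h*n^2 - 7*h*n + n^3 + n^2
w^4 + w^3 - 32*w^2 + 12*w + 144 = (w - 4)*(w - 3)*(w + 2)*(w + 6)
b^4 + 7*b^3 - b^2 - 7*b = b*(b - 1)*(b + 1)*(b + 7)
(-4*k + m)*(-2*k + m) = 8*k^2 - 6*k*m + m^2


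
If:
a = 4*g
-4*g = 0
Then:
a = 0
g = 0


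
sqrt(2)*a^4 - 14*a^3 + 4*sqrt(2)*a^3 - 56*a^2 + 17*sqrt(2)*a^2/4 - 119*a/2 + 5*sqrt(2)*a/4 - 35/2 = (a + 1)*(a + 5/2)*(a - 7*sqrt(2))*(sqrt(2)*a + sqrt(2)/2)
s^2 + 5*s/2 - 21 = (s - 7/2)*(s + 6)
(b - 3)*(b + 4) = b^2 + b - 12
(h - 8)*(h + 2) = h^2 - 6*h - 16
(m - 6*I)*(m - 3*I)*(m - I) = m^3 - 10*I*m^2 - 27*m + 18*I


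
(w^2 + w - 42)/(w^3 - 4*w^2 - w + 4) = (w^2 + w - 42)/(w^3 - 4*w^2 - w + 4)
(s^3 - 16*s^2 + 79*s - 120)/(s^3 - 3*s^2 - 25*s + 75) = (s - 8)/(s + 5)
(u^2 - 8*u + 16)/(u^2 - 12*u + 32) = (u - 4)/(u - 8)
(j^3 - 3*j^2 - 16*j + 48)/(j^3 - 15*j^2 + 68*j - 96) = (j + 4)/(j - 8)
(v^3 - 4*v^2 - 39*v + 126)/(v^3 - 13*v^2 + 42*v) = (v^2 + 3*v - 18)/(v*(v - 6))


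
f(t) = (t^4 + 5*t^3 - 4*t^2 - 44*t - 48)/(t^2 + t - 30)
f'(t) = (-2*t - 1)*(t^4 + 5*t^3 - 4*t^2 - 44*t - 48)/(t^2 + t - 30)^2 + (4*t^3 + 15*t^2 - 8*t - 44)/(t^2 + t - 30)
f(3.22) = -2.64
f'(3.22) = -14.56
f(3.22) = -2.64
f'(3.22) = -14.56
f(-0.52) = 0.89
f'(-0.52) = 1.20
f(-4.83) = -4.53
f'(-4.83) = 12.64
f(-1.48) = 0.10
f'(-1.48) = 0.41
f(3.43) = -6.36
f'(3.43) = -21.38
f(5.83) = 173.70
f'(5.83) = -100.54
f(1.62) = 3.95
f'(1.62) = 0.67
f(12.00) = 224.00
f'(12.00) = 26.44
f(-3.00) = 0.25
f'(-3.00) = -0.34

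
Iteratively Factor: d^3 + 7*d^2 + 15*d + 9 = (d + 3)*(d^2 + 4*d + 3) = (d + 1)*(d + 3)*(d + 3)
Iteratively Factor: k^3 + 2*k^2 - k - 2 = (k + 2)*(k^2 - 1) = (k + 1)*(k + 2)*(k - 1)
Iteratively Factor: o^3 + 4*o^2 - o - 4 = (o + 4)*(o^2 - 1) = (o - 1)*(o + 4)*(o + 1)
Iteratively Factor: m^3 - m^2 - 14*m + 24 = (m + 4)*(m^2 - 5*m + 6) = (m - 3)*(m + 4)*(m - 2)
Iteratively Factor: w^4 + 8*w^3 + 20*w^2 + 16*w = (w + 2)*(w^3 + 6*w^2 + 8*w) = (w + 2)*(w + 4)*(w^2 + 2*w) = w*(w + 2)*(w + 4)*(w + 2)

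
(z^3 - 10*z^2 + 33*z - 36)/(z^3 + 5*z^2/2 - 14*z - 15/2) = 2*(z^2 - 7*z + 12)/(2*z^2 + 11*z + 5)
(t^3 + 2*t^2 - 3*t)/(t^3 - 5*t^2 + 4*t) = (t + 3)/(t - 4)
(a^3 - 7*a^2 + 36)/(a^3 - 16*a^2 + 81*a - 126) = (a + 2)/(a - 7)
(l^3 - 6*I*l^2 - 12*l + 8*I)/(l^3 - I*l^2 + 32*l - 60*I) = (l^2 - 4*I*l - 4)/(l^2 + I*l + 30)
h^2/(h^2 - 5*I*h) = h/(h - 5*I)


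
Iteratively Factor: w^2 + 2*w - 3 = (w + 3)*(w - 1)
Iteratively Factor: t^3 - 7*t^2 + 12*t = (t)*(t^2 - 7*t + 12) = t*(t - 4)*(t - 3)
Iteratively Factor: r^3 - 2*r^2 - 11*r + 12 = (r + 3)*(r^2 - 5*r + 4) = (r - 4)*(r + 3)*(r - 1)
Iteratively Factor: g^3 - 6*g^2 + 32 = (g - 4)*(g^2 - 2*g - 8) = (g - 4)^2*(g + 2)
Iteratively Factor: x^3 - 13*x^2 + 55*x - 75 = (x - 5)*(x^2 - 8*x + 15) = (x - 5)*(x - 3)*(x - 5)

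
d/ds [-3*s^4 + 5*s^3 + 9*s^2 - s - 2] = -12*s^3 + 15*s^2 + 18*s - 1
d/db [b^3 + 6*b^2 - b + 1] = 3*b^2 + 12*b - 1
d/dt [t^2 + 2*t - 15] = 2*t + 2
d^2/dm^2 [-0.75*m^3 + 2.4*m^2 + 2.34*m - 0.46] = 4.8 - 4.5*m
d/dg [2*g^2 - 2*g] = 4*g - 2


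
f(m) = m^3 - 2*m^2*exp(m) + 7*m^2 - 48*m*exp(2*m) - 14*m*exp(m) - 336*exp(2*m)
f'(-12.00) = 264.00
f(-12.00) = -720.00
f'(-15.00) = 465.00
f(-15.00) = -1800.00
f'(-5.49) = 13.66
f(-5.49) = 45.58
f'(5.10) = -32567830.38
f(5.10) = -15645299.33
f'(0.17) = -1052.31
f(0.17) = -486.21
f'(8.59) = -44670725357.84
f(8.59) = -21641902336.28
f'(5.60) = -92016677.27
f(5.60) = -44267058.66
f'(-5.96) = 23.18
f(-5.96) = 36.97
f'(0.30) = -1386.36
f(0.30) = -643.73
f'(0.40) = -1713.87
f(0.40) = -798.16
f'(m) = -2*m^2*exp(m) + 3*m^2 - 96*m*exp(2*m) - 18*m*exp(m) + 14*m - 720*exp(2*m) - 14*exp(m)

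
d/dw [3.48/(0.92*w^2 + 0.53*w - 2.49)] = (-6.4032*w - 1.8444)/(0.92*w^2 + 0.53*w - 2.49)^2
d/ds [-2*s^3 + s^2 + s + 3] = -6*s^2 + 2*s + 1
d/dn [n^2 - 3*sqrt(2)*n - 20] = 2*n - 3*sqrt(2)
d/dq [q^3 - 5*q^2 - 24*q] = 3*q^2 - 10*q - 24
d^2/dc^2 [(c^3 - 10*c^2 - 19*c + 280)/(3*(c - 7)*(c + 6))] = 28/(3*(c^3 + 18*c^2 + 108*c + 216))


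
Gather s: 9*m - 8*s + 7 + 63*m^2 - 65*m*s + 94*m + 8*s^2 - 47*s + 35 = 63*m^2 + 103*m + 8*s^2 + s*(-65*m - 55) + 42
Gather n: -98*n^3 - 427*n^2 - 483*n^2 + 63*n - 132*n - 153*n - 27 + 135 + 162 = -98*n^3 - 910*n^2 - 222*n + 270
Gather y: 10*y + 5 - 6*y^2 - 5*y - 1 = -6*y^2 + 5*y + 4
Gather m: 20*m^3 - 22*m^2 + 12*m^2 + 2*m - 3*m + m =20*m^3 - 10*m^2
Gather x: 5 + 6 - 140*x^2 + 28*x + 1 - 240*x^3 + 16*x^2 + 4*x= -240*x^3 - 124*x^2 + 32*x + 12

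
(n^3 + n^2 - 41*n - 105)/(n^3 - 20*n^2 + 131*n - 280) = (n^2 + 8*n + 15)/(n^2 - 13*n + 40)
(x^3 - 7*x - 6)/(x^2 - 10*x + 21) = (x^2 + 3*x + 2)/(x - 7)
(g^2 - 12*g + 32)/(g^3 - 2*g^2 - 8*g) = (g - 8)/(g*(g + 2))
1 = 1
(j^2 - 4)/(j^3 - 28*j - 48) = (j - 2)/(j^2 - 2*j - 24)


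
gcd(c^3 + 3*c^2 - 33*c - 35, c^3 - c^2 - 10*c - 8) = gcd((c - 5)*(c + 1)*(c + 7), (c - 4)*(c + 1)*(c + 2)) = c + 1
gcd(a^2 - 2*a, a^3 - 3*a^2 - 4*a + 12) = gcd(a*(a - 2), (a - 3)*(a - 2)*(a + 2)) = a - 2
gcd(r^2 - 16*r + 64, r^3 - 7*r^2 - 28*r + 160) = r - 8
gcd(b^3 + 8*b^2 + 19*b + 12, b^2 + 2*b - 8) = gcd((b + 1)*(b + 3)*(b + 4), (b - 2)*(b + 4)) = b + 4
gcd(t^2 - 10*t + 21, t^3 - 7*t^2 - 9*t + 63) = t^2 - 10*t + 21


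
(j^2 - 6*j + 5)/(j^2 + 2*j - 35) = (j - 1)/(j + 7)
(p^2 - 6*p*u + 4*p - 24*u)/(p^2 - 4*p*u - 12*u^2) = (p + 4)/(p + 2*u)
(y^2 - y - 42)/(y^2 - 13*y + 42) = (y + 6)/(y - 6)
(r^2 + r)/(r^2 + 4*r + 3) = r/(r + 3)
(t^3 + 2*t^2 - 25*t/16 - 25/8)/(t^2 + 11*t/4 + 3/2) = (16*t^2 - 25)/(4*(4*t + 3))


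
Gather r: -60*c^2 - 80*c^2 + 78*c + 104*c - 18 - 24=-140*c^2 + 182*c - 42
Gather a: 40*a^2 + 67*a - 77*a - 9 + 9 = 40*a^2 - 10*a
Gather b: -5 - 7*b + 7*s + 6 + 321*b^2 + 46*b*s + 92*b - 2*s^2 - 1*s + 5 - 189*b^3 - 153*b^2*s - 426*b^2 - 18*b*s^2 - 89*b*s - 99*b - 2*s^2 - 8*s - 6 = -189*b^3 + b^2*(-153*s - 105) + b*(-18*s^2 - 43*s - 14) - 4*s^2 - 2*s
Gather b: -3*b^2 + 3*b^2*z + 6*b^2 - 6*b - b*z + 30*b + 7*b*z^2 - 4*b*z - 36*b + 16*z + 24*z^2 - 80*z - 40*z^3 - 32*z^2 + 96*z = b^2*(3*z + 3) + b*(7*z^2 - 5*z - 12) - 40*z^3 - 8*z^2 + 32*z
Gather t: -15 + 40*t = 40*t - 15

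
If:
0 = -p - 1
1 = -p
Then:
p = -1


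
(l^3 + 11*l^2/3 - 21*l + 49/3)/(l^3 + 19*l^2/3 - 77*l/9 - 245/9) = 3*(l - 1)/(3*l + 5)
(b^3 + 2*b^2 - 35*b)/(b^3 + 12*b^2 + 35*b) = (b - 5)/(b + 5)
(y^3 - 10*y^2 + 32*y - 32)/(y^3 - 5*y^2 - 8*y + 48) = (y - 2)/(y + 3)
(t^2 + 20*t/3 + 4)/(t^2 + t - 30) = (t + 2/3)/(t - 5)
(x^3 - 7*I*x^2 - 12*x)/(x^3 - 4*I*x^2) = (x - 3*I)/x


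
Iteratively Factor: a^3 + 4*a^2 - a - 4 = (a - 1)*(a^2 + 5*a + 4) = (a - 1)*(a + 4)*(a + 1)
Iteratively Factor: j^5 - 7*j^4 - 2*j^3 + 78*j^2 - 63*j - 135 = (j - 3)*(j^4 - 4*j^3 - 14*j^2 + 36*j + 45) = (j - 3)^2*(j^3 - j^2 - 17*j - 15) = (j - 5)*(j - 3)^2*(j^2 + 4*j + 3) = (j - 5)*(j - 3)^2*(j + 3)*(j + 1)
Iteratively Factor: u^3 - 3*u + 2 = (u - 1)*(u^2 + u - 2) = (u - 1)^2*(u + 2)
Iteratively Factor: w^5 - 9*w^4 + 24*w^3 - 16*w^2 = (w)*(w^4 - 9*w^3 + 24*w^2 - 16*w) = w*(w - 4)*(w^3 - 5*w^2 + 4*w) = w*(w - 4)*(w - 1)*(w^2 - 4*w) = w^2*(w - 4)*(w - 1)*(w - 4)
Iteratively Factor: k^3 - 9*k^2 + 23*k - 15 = (k - 1)*(k^2 - 8*k + 15) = (k - 5)*(k - 1)*(k - 3)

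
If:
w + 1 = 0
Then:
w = -1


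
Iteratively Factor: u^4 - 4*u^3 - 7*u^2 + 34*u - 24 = (u - 2)*(u^3 - 2*u^2 - 11*u + 12) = (u - 2)*(u + 3)*(u^2 - 5*u + 4) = (u - 2)*(u - 1)*(u + 3)*(u - 4)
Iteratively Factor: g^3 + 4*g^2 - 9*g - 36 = (g + 3)*(g^2 + g - 12) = (g + 3)*(g + 4)*(g - 3)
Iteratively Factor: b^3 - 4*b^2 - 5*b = (b)*(b^2 - 4*b - 5) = b*(b - 5)*(b + 1)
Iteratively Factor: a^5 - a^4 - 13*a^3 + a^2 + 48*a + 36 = (a - 3)*(a^4 + 2*a^3 - 7*a^2 - 20*a - 12) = (a - 3)^2*(a^3 + 5*a^2 + 8*a + 4) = (a - 3)^2*(a + 1)*(a^2 + 4*a + 4) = (a - 3)^2*(a + 1)*(a + 2)*(a + 2)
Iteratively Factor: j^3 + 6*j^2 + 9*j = (j)*(j^2 + 6*j + 9) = j*(j + 3)*(j + 3)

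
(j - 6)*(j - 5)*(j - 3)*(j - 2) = j^4 - 16*j^3 + 91*j^2 - 216*j + 180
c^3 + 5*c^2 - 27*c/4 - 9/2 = (c - 3/2)*(c + 1/2)*(c + 6)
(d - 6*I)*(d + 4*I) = d^2 - 2*I*d + 24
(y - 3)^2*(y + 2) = y^3 - 4*y^2 - 3*y + 18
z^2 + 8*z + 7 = (z + 1)*(z + 7)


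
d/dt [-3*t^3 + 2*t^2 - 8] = t*(4 - 9*t)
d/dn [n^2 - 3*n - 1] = 2*n - 3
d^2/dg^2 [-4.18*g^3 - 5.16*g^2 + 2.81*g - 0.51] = -25.08*g - 10.32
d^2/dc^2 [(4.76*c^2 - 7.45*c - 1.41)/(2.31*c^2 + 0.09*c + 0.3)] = (-81.487098*c^3 - 64.935486*c^2 + 29.218266*c + 3.190518)/(12.326391*c^6 + 1.440747*c^5 + 4.858623*c^4 + 0.374949*c^3 + 0.63099*c^2 + 0.0243*c + 0.027)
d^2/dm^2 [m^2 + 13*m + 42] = 2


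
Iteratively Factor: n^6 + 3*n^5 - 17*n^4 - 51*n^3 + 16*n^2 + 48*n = (n + 4)*(n^5 - n^4 - 13*n^3 + n^2 + 12*n) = (n - 1)*(n + 4)*(n^4 - 13*n^2 - 12*n) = (n - 4)*(n - 1)*(n + 4)*(n^3 + 4*n^2 + 3*n) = n*(n - 4)*(n - 1)*(n + 4)*(n^2 + 4*n + 3) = n*(n - 4)*(n - 1)*(n + 1)*(n + 4)*(n + 3)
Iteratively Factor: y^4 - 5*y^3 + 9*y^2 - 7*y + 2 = (y - 1)*(y^3 - 4*y^2 + 5*y - 2) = (y - 1)^2*(y^2 - 3*y + 2) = (y - 1)^3*(y - 2)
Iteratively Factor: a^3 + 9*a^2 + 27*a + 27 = (a + 3)*(a^2 + 6*a + 9) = (a + 3)^2*(a + 3)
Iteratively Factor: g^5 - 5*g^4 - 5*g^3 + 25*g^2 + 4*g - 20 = (g + 2)*(g^4 - 7*g^3 + 9*g^2 + 7*g - 10) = (g + 1)*(g + 2)*(g^3 - 8*g^2 + 17*g - 10) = (g - 2)*(g + 1)*(g + 2)*(g^2 - 6*g + 5) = (g - 2)*(g - 1)*(g + 1)*(g + 2)*(g - 5)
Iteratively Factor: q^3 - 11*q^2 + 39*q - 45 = (q - 5)*(q^2 - 6*q + 9) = (q - 5)*(q - 3)*(q - 3)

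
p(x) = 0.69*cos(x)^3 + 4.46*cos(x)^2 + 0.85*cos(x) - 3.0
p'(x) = -2.07*sin(x)*cos(x)^2 - 8.92*sin(x)*cos(x) - 0.85*sin(x)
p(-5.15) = -1.79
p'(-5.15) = -4.53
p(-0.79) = 0.05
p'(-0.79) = 5.79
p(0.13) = 2.90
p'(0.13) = -1.52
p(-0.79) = 0.05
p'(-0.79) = 5.79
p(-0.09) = 2.95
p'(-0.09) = 1.06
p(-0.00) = 3.00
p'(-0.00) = 0.00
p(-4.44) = -2.92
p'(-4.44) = 1.35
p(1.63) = -3.03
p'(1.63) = -0.33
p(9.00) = -0.59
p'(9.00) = 2.29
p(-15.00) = -1.37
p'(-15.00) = -3.08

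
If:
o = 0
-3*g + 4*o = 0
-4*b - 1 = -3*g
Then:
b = -1/4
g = 0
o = 0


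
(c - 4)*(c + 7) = c^2 + 3*c - 28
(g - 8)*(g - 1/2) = g^2 - 17*g/2 + 4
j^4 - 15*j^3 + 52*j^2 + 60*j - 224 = (j - 8)*(j - 7)*(j - 2)*(j + 2)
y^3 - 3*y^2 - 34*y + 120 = (y - 5)*(y - 4)*(y + 6)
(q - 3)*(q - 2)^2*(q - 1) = q^4 - 8*q^3 + 23*q^2 - 28*q + 12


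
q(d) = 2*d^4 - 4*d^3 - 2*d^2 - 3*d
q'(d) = 8*d^3 - 12*d^2 - 4*d - 3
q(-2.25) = 93.45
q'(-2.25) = -145.88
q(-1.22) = 12.38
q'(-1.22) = -30.51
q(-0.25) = 0.70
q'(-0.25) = -2.88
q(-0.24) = 0.67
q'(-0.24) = -2.84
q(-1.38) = 18.10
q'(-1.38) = -41.36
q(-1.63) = 31.02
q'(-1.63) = -63.01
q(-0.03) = 0.09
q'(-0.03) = -2.89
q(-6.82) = 5523.10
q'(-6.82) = -3071.59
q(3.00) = 27.00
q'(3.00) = 93.00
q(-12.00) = 48132.00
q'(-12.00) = -15507.00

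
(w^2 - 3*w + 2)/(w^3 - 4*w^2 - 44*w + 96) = (w - 1)/(w^2 - 2*w - 48)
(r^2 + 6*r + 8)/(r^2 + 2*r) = (r + 4)/r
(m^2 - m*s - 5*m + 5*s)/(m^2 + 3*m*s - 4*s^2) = (m - 5)/(m + 4*s)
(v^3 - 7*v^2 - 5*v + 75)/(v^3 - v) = (v^3 - 7*v^2 - 5*v + 75)/(v^3 - v)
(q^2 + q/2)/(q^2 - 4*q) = (q + 1/2)/(q - 4)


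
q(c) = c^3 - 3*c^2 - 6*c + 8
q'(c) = 3*c^2 - 6*c - 6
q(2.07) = -8.40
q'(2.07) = -5.57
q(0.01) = 7.94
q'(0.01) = -6.06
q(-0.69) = 10.38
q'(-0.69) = -0.43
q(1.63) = -5.42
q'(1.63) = -7.81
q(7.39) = 203.41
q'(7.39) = 113.50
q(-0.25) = 9.30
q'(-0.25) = -4.31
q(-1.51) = 6.78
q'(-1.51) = 9.90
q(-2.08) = -1.50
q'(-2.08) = 19.46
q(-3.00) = -28.00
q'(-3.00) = 39.00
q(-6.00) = -280.00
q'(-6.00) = 138.00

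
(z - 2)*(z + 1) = z^2 - z - 2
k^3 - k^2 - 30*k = k*(k - 6)*(k + 5)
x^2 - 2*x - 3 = (x - 3)*(x + 1)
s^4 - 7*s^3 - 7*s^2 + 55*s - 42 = (s - 7)*(s - 2)*(s - 1)*(s + 3)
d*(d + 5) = d^2 + 5*d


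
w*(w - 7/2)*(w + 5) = w^3 + 3*w^2/2 - 35*w/2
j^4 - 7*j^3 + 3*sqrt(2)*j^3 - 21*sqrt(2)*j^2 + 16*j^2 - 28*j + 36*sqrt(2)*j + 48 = (j - 4)*(j - 3)*(j + sqrt(2))*(j + 2*sqrt(2))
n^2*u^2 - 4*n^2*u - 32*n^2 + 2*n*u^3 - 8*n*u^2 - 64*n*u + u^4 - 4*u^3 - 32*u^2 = (n + u)^2*(u - 8)*(u + 4)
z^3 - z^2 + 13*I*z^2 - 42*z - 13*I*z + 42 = (z - 1)*(z + 6*I)*(z + 7*I)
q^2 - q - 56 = (q - 8)*(q + 7)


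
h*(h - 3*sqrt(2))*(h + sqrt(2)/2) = h^3 - 5*sqrt(2)*h^2/2 - 3*h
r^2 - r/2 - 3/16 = (r - 3/4)*(r + 1/4)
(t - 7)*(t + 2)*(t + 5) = t^3 - 39*t - 70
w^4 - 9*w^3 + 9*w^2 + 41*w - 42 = (w - 7)*(w - 3)*(w - 1)*(w + 2)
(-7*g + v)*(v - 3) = -7*g*v + 21*g + v^2 - 3*v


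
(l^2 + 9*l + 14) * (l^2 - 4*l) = l^4 + 5*l^3 - 22*l^2 - 56*l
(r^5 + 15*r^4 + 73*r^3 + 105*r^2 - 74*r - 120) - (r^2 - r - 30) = r^5 + 15*r^4 + 73*r^3 + 104*r^2 - 73*r - 90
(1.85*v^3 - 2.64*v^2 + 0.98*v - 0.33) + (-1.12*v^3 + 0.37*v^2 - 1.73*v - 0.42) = 0.73*v^3 - 2.27*v^2 - 0.75*v - 0.75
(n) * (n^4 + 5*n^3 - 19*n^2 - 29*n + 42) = n^5 + 5*n^4 - 19*n^3 - 29*n^2 + 42*n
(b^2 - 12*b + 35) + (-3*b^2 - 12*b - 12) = -2*b^2 - 24*b + 23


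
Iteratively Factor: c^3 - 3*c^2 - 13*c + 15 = (c - 5)*(c^2 + 2*c - 3) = (c - 5)*(c - 1)*(c + 3)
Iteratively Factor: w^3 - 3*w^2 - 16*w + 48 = (w - 3)*(w^2 - 16) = (w - 4)*(w - 3)*(w + 4)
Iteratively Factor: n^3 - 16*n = (n - 4)*(n^2 + 4*n) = n*(n - 4)*(n + 4)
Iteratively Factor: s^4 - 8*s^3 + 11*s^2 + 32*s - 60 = (s + 2)*(s^3 - 10*s^2 + 31*s - 30) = (s - 2)*(s + 2)*(s^2 - 8*s + 15) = (s - 3)*(s - 2)*(s + 2)*(s - 5)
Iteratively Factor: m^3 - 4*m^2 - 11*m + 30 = (m - 5)*(m^2 + m - 6) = (m - 5)*(m + 3)*(m - 2)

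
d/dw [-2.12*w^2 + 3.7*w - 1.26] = 3.7 - 4.24*w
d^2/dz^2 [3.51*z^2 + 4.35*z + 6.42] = 7.02000000000000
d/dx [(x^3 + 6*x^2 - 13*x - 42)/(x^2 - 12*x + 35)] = (x^4 - 24*x^3 + 46*x^2 + 504*x - 959)/(x^4 - 24*x^3 + 214*x^2 - 840*x + 1225)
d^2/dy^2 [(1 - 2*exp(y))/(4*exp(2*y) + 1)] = (-32*exp(4*y) + 64*exp(3*y) + 48*exp(2*y) - 16*exp(y) - 2)*exp(y)/(64*exp(6*y) + 48*exp(4*y) + 12*exp(2*y) + 1)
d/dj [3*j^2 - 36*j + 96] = 6*j - 36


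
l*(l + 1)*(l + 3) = l^3 + 4*l^2 + 3*l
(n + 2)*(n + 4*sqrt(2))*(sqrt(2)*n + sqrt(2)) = sqrt(2)*n^3 + 3*sqrt(2)*n^2 + 8*n^2 + 2*sqrt(2)*n + 24*n + 16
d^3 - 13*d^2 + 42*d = d*(d - 7)*(d - 6)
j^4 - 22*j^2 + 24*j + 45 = (j - 3)^2*(j + 1)*(j + 5)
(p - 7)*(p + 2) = p^2 - 5*p - 14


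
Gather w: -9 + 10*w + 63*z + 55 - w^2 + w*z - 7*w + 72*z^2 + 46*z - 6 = -w^2 + w*(z + 3) + 72*z^2 + 109*z + 40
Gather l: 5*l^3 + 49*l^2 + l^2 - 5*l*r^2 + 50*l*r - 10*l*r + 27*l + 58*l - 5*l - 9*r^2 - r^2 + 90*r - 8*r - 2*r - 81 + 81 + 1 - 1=5*l^3 + 50*l^2 + l*(-5*r^2 + 40*r + 80) - 10*r^2 + 80*r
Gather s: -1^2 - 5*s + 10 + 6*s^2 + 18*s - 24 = 6*s^2 + 13*s - 15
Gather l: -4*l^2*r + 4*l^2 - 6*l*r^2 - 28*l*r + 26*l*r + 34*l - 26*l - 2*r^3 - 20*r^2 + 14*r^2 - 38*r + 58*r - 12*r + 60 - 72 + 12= l^2*(4 - 4*r) + l*(-6*r^2 - 2*r + 8) - 2*r^3 - 6*r^2 + 8*r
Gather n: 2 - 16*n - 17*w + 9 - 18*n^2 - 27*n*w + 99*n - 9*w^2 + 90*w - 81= -18*n^2 + n*(83 - 27*w) - 9*w^2 + 73*w - 70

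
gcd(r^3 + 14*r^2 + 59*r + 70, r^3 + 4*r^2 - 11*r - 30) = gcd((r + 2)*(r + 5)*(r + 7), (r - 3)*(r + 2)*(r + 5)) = r^2 + 7*r + 10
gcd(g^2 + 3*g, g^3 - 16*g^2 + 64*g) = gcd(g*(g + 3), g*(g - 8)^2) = g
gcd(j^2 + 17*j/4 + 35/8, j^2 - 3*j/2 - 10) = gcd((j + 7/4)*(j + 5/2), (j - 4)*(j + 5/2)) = j + 5/2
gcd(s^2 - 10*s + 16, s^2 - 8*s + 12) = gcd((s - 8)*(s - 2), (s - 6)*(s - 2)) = s - 2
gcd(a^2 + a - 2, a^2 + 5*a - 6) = a - 1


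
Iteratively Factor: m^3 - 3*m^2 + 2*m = (m - 1)*(m^2 - 2*m) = (m - 2)*(m - 1)*(m)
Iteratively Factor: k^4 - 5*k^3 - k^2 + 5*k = (k - 1)*(k^3 - 4*k^2 - 5*k) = k*(k - 1)*(k^2 - 4*k - 5) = k*(k - 5)*(k - 1)*(k + 1)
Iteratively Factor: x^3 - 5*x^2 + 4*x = (x)*(x^2 - 5*x + 4) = x*(x - 1)*(x - 4)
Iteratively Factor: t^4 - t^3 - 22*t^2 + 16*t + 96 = (t + 2)*(t^3 - 3*t^2 - 16*t + 48) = (t + 2)*(t + 4)*(t^2 - 7*t + 12) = (t - 3)*(t + 2)*(t + 4)*(t - 4)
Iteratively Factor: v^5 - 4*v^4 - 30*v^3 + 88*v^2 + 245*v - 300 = (v - 5)*(v^4 + v^3 - 25*v^2 - 37*v + 60) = (v - 5)*(v + 3)*(v^3 - 2*v^2 - 19*v + 20) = (v - 5)*(v - 1)*(v + 3)*(v^2 - v - 20) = (v - 5)^2*(v - 1)*(v + 3)*(v + 4)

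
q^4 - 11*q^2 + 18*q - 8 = (q - 2)*(q - 1)^2*(q + 4)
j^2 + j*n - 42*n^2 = (j - 6*n)*(j + 7*n)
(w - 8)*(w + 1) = w^2 - 7*w - 8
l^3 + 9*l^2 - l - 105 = (l - 3)*(l + 5)*(l + 7)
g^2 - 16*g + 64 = (g - 8)^2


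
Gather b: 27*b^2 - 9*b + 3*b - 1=27*b^2 - 6*b - 1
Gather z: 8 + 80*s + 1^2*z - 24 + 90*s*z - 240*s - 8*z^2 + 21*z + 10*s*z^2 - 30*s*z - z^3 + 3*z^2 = -160*s - z^3 + z^2*(10*s - 5) + z*(60*s + 22) - 16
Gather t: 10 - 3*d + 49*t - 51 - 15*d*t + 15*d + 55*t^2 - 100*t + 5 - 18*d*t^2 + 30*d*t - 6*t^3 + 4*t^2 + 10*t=12*d - 6*t^3 + t^2*(59 - 18*d) + t*(15*d - 41) - 36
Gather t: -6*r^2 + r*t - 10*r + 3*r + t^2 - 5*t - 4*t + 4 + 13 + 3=-6*r^2 - 7*r + t^2 + t*(r - 9) + 20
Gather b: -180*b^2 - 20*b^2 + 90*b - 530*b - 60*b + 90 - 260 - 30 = -200*b^2 - 500*b - 200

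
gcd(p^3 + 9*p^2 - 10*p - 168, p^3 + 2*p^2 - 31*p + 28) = p^2 + 3*p - 28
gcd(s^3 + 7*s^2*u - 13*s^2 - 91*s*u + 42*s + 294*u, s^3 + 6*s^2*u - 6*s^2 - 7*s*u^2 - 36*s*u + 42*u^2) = s^2 + 7*s*u - 6*s - 42*u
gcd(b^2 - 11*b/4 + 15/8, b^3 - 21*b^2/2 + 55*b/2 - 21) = b - 3/2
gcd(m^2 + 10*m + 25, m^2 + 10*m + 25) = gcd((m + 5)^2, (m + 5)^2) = m^2 + 10*m + 25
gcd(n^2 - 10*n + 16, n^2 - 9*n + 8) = n - 8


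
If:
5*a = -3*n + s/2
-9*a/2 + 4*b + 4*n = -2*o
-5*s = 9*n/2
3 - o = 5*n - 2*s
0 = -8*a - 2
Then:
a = -1/4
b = -671/736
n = 25/69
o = 37/69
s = -15/46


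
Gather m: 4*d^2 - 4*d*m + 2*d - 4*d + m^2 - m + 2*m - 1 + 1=4*d^2 - 2*d + m^2 + m*(1 - 4*d)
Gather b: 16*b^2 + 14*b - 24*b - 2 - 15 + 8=16*b^2 - 10*b - 9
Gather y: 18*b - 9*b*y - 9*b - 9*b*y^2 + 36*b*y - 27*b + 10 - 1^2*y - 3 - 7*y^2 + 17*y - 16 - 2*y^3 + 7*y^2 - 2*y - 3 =-9*b*y^2 - 18*b - 2*y^3 + y*(27*b + 14) - 12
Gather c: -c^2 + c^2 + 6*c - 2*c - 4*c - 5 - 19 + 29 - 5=0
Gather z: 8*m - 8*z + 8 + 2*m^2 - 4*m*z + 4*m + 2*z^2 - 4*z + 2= 2*m^2 + 12*m + 2*z^2 + z*(-4*m - 12) + 10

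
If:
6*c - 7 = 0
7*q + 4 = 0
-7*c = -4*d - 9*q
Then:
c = 7/6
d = 559/168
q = -4/7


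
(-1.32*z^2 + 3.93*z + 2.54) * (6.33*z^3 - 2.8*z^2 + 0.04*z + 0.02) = -8.3556*z^5 + 28.5729*z^4 + 5.0214*z^3 - 6.9812*z^2 + 0.1802*z + 0.0508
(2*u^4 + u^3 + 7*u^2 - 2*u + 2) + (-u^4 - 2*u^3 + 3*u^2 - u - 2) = u^4 - u^3 + 10*u^2 - 3*u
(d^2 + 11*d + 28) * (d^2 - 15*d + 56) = d^4 - 4*d^3 - 81*d^2 + 196*d + 1568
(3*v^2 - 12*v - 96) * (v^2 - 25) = 3*v^4 - 12*v^3 - 171*v^2 + 300*v + 2400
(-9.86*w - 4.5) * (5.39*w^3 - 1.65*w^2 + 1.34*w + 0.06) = -53.1454*w^4 - 7.986*w^3 - 5.7874*w^2 - 6.6216*w - 0.27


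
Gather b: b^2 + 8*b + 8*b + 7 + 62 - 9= b^2 + 16*b + 60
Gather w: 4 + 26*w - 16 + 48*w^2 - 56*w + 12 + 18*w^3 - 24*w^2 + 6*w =18*w^3 + 24*w^2 - 24*w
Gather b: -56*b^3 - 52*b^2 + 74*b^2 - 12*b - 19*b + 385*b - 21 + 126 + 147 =-56*b^3 + 22*b^2 + 354*b + 252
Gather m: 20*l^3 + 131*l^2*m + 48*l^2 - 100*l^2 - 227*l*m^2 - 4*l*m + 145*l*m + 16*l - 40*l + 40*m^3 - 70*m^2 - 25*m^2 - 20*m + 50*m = 20*l^3 - 52*l^2 - 24*l + 40*m^3 + m^2*(-227*l - 95) + m*(131*l^2 + 141*l + 30)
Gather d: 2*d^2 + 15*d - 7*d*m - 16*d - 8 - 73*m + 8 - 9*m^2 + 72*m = 2*d^2 + d*(-7*m - 1) - 9*m^2 - m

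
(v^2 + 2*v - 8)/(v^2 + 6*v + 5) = (v^2 + 2*v - 8)/(v^2 + 6*v + 5)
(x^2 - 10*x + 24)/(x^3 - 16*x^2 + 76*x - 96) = (x - 4)/(x^2 - 10*x + 16)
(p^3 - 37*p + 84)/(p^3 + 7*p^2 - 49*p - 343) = (p^2 - 7*p + 12)/(p^2 - 49)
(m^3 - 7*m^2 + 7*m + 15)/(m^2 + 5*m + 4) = (m^2 - 8*m + 15)/(m + 4)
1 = 1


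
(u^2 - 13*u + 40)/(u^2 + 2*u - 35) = (u - 8)/(u + 7)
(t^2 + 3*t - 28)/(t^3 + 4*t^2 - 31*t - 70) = (t - 4)/(t^2 - 3*t - 10)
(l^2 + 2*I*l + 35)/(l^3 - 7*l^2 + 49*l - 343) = (l - 5*I)/(l^2 - 7*l*(1 + I) + 49*I)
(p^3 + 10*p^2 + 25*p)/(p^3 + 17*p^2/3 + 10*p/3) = 3*(p + 5)/(3*p + 2)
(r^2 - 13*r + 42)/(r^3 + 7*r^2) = (r^2 - 13*r + 42)/(r^2*(r + 7))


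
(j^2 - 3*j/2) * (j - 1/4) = j^3 - 7*j^2/4 + 3*j/8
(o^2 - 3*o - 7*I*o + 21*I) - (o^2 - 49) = -3*o - 7*I*o + 49 + 21*I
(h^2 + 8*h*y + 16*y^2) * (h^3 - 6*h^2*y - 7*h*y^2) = h^5 + 2*h^4*y - 39*h^3*y^2 - 152*h^2*y^3 - 112*h*y^4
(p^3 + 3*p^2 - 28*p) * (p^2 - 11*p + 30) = p^5 - 8*p^4 - 31*p^3 + 398*p^2 - 840*p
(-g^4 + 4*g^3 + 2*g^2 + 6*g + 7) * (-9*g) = 9*g^5 - 36*g^4 - 18*g^3 - 54*g^2 - 63*g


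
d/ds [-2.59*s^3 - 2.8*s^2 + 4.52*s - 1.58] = -7.77*s^2 - 5.6*s + 4.52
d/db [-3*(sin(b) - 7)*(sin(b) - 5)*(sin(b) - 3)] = 3*(-3*sin(b)^2 + 30*sin(b) - 71)*cos(b)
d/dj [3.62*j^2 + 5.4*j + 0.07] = 7.24*j + 5.4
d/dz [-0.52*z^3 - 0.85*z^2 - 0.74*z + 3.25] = -1.56*z^2 - 1.7*z - 0.74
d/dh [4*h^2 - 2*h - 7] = 8*h - 2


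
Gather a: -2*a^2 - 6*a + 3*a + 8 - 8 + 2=-2*a^2 - 3*a + 2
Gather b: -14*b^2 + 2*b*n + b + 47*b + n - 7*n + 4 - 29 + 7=-14*b^2 + b*(2*n + 48) - 6*n - 18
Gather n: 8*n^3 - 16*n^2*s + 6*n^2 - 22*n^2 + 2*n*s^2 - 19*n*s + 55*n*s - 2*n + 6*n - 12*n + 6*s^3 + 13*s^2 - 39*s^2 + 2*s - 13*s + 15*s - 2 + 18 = 8*n^3 + n^2*(-16*s - 16) + n*(2*s^2 + 36*s - 8) + 6*s^3 - 26*s^2 + 4*s + 16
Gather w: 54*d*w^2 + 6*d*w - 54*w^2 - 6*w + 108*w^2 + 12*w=w^2*(54*d + 54) + w*(6*d + 6)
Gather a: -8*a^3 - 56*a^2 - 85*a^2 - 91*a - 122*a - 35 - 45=-8*a^3 - 141*a^2 - 213*a - 80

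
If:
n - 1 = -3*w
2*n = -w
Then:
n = -1/5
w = 2/5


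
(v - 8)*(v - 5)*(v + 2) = v^3 - 11*v^2 + 14*v + 80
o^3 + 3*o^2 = o^2*(o + 3)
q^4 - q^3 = q^3*(q - 1)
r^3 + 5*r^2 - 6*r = r*(r - 1)*(r + 6)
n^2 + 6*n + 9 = (n + 3)^2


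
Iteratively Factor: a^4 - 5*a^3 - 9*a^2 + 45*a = (a - 3)*(a^3 - 2*a^2 - 15*a) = a*(a - 3)*(a^2 - 2*a - 15) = a*(a - 5)*(a - 3)*(a + 3)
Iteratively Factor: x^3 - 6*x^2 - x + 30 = (x - 3)*(x^2 - 3*x - 10) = (x - 5)*(x - 3)*(x + 2)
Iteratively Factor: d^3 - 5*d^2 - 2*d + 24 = (d - 4)*(d^2 - d - 6) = (d - 4)*(d - 3)*(d + 2)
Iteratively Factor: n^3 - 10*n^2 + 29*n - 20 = (n - 1)*(n^2 - 9*n + 20) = (n - 4)*(n - 1)*(n - 5)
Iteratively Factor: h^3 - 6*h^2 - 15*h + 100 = (h + 4)*(h^2 - 10*h + 25) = (h - 5)*(h + 4)*(h - 5)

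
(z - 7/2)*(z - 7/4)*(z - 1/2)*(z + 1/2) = z^4 - 21*z^3/4 + 47*z^2/8 + 21*z/16 - 49/32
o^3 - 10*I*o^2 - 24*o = o*(o - 6*I)*(o - 4*I)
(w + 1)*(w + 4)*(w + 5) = w^3 + 10*w^2 + 29*w + 20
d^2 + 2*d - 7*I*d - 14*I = (d + 2)*(d - 7*I)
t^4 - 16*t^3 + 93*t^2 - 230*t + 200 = (t - 5)^2*(t - 4)*(t - 2)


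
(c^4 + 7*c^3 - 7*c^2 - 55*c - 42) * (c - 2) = c^5 + 5*c^4 - 21*c^3 - 41*c^2 + 68*c + 84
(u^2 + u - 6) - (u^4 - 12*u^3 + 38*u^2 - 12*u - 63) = -u^4 + 12*u^3 - 37*u^2 + 13*u + 57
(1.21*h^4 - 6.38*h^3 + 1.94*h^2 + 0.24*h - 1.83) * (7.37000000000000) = 8.9177*h^4 - 47.0206*h^3 + 14.2978*h^2 + 1.7688*h - 13.4871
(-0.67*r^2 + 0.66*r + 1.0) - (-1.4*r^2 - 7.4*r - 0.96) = 0.73*r^2 + 8.06*r + 1.96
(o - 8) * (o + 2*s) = o^2 + 2*o*s - 8*o - 16*s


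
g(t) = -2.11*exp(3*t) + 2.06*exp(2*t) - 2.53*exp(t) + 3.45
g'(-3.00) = -0.12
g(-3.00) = 3.33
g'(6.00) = -414958075.57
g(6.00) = -138208277.23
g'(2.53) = -11905.21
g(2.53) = -3877.92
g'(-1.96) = -0.29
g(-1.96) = 3.13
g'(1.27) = -242.57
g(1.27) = -74.71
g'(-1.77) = -0.34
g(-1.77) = 3.07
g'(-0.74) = -0.96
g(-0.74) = 2.48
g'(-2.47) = -0.19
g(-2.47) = 3.25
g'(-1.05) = -0.65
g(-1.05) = 2.73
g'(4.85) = -13127457.45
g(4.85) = -4364826.40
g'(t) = -6.33*exp(3*t) + 4.12*exp(2*t) - 2.53*exp(t)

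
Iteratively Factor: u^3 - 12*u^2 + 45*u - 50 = (u - 2)*(u^2 - 10*u + 25) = (u - 5)*(u - 2)*(u - 5)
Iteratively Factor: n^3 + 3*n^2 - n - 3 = (n + 3)*(n^2 - 1) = (n - 1)*(n + 3)*(n + 1)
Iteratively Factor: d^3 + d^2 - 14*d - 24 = (d + 3)*(d^2 - 2*d - 8) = (d + 2)*(d + 3)*(d - 4)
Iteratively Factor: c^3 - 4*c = (c - 2)*(c^2 + 2*c) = c*(c - 2)*(c + 2)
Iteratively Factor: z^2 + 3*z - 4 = (z - 1)*(z + 4)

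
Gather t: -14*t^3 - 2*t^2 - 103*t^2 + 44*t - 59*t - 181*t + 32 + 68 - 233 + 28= -14*t^3 - 105*t^2 - 196*t - 105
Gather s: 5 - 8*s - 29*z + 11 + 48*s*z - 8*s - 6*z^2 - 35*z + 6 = s*(48*z - 16) - 6*z^2 - 64*z + 22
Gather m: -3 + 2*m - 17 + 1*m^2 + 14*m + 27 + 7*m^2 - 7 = 8*m^2 + 16*m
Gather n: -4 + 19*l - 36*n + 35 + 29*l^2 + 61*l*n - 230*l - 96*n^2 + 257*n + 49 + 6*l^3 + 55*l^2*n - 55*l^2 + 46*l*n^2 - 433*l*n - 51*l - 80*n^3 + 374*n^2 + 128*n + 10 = 6*l^3 - 26*l^2 - 262*l - 80*n^3 + n^2*(46*l + 278) + n*(55*l^2 - 372*l + 349) + 90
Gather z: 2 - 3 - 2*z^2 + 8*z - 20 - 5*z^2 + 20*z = -7*z^2 + 28*z - 21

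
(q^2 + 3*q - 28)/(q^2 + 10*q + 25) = (q^2 + 3*q - 28)/(q^2 + 10*q + 25)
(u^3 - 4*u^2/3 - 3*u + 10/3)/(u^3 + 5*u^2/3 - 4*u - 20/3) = (u - 1)/(u + 2)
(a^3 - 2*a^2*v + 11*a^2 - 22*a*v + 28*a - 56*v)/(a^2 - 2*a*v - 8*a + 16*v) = (a^2 + 11*a + 28)/(a - 8)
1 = 1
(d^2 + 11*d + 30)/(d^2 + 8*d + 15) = (d + 6)/(d + 3)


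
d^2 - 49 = (d - 7)*(d + 7)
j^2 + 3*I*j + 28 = (j - 4*I)*(j + 7*I)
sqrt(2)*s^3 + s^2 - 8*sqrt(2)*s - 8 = (s - 2*sqrt(2))*(s + 2*sqrt(2))*(sqrt(2)*s + 1)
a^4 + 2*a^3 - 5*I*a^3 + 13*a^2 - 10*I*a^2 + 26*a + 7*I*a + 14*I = (a + 2)*(a - 7*I)*(a + I)^2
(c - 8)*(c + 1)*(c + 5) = c^3 - 2*c^2 - 43*c - 40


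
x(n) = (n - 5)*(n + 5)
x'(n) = 2*n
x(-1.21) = -23.54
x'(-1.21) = -2.42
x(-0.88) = -24.23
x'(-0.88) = -1.76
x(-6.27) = 14.31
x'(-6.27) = -12.54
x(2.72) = -17.60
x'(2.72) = 5.44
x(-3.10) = -15.39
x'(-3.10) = -6.20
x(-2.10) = -20.59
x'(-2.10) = -4.20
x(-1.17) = -23.63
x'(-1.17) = -2.34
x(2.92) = -16.47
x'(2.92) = 5.84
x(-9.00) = 56.00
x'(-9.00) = -18.00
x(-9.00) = 56.00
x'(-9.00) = -18.00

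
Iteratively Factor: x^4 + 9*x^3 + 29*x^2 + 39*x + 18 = (x + 3)*(x^3 + 6*x^2 + 11*x + 6) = (x + 1)*(x + 3)*(x^2 + 5*x + 6) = (x + 1)*(x + 2)*(x + 3)*(x + 3)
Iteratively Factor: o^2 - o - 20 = (o - 5)*(o + 4)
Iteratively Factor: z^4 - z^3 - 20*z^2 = (z - 5)*(z^3 + 4*z^2) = (z - 5)*(z + 4)*(z^2) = z*(z - 5)*(z + 4)*(z)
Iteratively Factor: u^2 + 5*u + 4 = (u + 1)*(u + 4)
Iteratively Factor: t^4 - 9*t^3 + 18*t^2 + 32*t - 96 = (t + 2)*(t^3 - 11*t^2 + 40*t - 48) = (t - 4)*(t + 2)*(t^2 - 7*t + 12) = (t - 4)*(t - 3)*(t + 2)*(t - 4)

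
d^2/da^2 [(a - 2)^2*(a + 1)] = 6*a - 6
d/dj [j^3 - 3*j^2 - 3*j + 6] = 3*j^2 - 6*j - 3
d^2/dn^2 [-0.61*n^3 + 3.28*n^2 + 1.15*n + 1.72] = 6.56 - 3.66*n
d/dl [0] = 0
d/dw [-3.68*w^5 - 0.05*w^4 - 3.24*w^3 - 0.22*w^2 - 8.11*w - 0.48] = -18.4*w^4 - 0.2*w^3 - 9.72*w^2 - 0.44*w - 8.11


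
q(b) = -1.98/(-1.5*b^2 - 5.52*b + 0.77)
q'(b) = -1.98*(3.0*b + 5.52)/(-1.5*b^2 - 5.52*b + 0.77)^2 = (-5.94*b - 10.9296)/(1.5*b^2 + 5.52*b - 0.77)^2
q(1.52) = 0.18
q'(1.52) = -0.16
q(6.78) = 0.02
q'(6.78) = -0.00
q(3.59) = 0.05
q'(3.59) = -0.02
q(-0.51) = -0.62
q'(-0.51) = -0.77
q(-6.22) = 0.09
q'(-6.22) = 0.05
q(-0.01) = -2.40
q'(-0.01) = -15.97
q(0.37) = 1.34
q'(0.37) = -6.01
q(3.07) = 0.07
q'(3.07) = -0.03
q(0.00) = -2.57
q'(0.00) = -18.43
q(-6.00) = 0.10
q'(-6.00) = 0.06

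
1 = 1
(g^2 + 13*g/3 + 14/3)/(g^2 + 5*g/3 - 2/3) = (3*g + 7)/(3*g - 1)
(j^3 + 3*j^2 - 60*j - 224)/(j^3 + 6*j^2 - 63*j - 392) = (j + 4)/(j + 7)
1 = 1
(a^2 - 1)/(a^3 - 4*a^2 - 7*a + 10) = (a + 1)/(a^2 - 3*a - 10)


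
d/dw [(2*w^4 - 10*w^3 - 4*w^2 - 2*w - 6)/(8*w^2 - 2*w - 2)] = (8*w^5 - 23*w^4 + 6*w^3 + 21*w^2 + 28*w - 2)/(16*w^4 - 8*w^3 - 7*w^2 + 2*w + 1)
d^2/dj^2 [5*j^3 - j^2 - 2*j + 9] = 30*j - 2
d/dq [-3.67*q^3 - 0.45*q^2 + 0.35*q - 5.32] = -11.01*q^2 - 0.9*q + 0.35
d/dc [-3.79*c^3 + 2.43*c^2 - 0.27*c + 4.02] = -11.37*c^2 + 4.86*c - 0.27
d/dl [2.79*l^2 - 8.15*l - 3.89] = 5.58*l - 8.15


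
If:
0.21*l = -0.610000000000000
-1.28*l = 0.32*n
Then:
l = -2.90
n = 11.62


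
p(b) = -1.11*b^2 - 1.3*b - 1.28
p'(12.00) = -27.94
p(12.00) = -176.72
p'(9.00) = -21.28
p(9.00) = -102.89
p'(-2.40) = 4.03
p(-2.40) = -4.55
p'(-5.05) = 9.91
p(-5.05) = -23.02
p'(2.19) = -6.16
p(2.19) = -9.45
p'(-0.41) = -0.39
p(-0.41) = -0.93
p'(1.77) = -5.23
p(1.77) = -7.06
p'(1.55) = -4.74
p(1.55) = -5.96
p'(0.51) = -2.43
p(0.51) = -2.23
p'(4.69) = -11.71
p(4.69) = -31.79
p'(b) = -2.22*b - 1.3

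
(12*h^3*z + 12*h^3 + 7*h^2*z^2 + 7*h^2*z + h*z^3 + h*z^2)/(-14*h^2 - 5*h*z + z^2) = h*(12*h^2*z + 12*h^2 + 7*h*z^2 + 7*h*z + z^3 + z^2)/(-14*h^2 - 5*h*z + z^2)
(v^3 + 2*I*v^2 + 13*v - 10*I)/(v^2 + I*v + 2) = (v^2 + 3*I*v + 10)/(v + 2*I)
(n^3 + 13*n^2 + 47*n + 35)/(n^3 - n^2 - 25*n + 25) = (n^2 + 8*n + 7)/(n^2 - 6*n + 5)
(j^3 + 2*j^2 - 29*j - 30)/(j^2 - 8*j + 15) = (j^2 + 7*j + 6)/(j - 3)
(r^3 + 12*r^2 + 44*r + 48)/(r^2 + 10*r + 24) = r + 2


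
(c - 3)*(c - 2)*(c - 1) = c^3 - 6*c^2 + 11*c - 6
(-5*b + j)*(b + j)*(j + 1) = -5*b^2*j - 5*b^2 - 4*b*j^2 - 4*b*j + j^3 + j^2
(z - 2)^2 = z^2 - 4*z + 4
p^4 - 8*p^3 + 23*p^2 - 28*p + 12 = (p - 3)*(p - 2)^2*(p - 1)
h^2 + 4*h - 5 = (h - 1)*(h + 5)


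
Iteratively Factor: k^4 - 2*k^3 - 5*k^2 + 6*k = (k + 2)*(k^3 - 4*k^2 + 3*k) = (k - 1)*(k + 2)*(k^2 - 3*k) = k*(k - 1)*(k + 2)*(k - 3)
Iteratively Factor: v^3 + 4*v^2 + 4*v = (v + 2)*(v^2 + 2*v) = (v + 2)^2*(v)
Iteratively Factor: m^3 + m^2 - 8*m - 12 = (m + 2)*(m^2 - m - 6) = (m + 2)^2*(m - 3)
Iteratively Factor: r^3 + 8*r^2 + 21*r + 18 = (r + 3)*(r^2 + 5*r + 6) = (r + 2)*(r + 3)*(r + 3)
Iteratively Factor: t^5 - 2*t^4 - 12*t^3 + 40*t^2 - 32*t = (t)*(t^4 - 2*t^3 - 12*t^2 + 40*t - 32) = t*(t + 4)*(t^3 - 6*t^2 + 12*t - 8) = t*(t - 2)*(t + 4)*(t^2 - 4*t + 4) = t*(t - 2)^2*(t + 4)*(t - 2)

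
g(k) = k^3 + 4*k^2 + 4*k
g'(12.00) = 532.00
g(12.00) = 2352.00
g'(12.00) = 532.00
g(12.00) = 2352.00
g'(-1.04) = -1.08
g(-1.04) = -0.96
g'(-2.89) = 5.94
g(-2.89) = -2.29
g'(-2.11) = 0.48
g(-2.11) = -0.03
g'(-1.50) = -1.25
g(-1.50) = -0.38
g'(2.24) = 36.97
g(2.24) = 40.27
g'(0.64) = 10.35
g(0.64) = 4.46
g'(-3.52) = 13.01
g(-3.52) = -8.13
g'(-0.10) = 3.23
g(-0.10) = -0.36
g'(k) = 3*k^2 + 8*k + 4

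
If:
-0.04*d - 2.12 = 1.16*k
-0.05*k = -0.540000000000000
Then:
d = -366.20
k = 10.80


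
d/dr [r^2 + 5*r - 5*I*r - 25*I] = 2*r + 5 - 5*I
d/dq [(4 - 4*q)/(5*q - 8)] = 12/(5*q - 8)^2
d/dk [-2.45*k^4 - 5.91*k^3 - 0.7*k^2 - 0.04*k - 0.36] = -9.8*k^3 - 17.73*k^2 - 1.4*k - 0.04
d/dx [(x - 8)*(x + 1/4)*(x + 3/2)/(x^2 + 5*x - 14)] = (8*x^4 + 80*x^3 - 477*x^2 + 1448*x + 1646)/(8*(x^4 + 10*x^3 - 3*x^2 - 140*x + 196))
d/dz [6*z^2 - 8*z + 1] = 12*z - 8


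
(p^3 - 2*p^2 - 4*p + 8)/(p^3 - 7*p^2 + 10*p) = (p^2 - 4)/(p*(p - 5))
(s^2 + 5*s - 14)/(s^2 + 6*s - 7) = (s - 2)/(s - 1)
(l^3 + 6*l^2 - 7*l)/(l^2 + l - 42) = l*(l - 1)/(l - 6)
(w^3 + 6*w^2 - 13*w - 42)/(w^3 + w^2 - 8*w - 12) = (w + 7)/(w + 2)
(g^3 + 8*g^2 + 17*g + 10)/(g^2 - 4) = (g^2 + 6*g + 5)/(g - 2)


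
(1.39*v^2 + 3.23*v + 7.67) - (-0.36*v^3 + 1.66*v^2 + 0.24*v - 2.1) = 0.36*v^3 - 0.27*v^2 + 2.99*v + 9.77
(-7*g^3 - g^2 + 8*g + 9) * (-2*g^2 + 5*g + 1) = 14*g^5 - 33*g^4 - 28*g^3 + 21*g^2 + 53*g + 9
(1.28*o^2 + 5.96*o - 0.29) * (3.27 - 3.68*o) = -4.7104*o^3 - 17.7472*o^2 + 20.5564*o - 0.9483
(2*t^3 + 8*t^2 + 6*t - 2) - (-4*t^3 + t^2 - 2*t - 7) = 6*t^3 + 7*t^2 + 8*t + 5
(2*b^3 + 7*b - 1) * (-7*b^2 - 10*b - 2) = -14*b^5 - 20*b^4 - 53*b^3 - 63*b^2 - 4*b + 2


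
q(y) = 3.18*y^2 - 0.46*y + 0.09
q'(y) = 6.36*y - 0.46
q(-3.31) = 36.45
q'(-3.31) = -21.51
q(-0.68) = 1.87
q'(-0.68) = -4.78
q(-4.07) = 54.64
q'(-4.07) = -26.35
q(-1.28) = 5.89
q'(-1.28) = -8.60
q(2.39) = 17.16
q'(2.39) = 14.74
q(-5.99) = 116.94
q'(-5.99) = -38.56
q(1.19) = 4.05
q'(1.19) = 7.11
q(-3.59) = 42.73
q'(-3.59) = -23.29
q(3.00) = 27.33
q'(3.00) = 18.62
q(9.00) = 253.53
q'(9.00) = 56.78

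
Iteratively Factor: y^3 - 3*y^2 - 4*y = (y)*(y^2 - 3*y - 4) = y*(y + 1)*(y - 4)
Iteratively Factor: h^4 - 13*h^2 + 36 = (h - 2)*(h^3 + 2*h^2 - 9*h - 18) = (h - 3)*(h - 2)*(h^2 + 5*h + 6) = (h - 3)*(h - 2)*(h + 3)*(h + 2)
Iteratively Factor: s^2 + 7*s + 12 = (s + 3)*(s + 4)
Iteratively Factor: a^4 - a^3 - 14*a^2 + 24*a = (a - 3)*(a^3 + 2*a^2 - 8*a) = (a - 3)*(a + 4)*(a^2 - 2*a) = a*(a - 3)*(a + 4)*(a - 2)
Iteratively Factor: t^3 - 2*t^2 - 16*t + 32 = (t + 4)*(t^2 - 6*t + 8) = (t - 2)*(t + 4)*(t - 4)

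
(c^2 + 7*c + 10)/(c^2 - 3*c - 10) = (c + 5)/(c - 5)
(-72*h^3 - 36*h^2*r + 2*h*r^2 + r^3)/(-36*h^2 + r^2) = 2*h + r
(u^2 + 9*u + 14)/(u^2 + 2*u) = (u + 7)/u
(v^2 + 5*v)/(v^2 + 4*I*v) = (v + 5)/(v + 4*I)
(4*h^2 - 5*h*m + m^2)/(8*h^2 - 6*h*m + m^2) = (h - m)/(2*h - m)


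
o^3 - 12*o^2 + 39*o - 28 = (o - 7)*(o - 4)*(o - 1)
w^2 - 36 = (w - 6)*(w + 6)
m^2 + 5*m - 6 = (m - 1)*(m + 6)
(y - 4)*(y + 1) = y^2 - 3*y - 4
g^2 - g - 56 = (g - 8)*(g + 7)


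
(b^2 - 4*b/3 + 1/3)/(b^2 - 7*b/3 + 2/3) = (b - 1)/(b - 2)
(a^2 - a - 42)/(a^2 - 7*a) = (a + 6)/a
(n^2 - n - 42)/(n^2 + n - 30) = (n - 7)/(n - 5)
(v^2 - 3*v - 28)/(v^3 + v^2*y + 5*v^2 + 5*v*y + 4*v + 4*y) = (v - 7)/(v^2 + v*y + v + y)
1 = 1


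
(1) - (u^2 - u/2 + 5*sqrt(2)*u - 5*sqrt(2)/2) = -u^2 - 5*sqrt(2)*u + u/2 + 1 + 5*sqrt(2)/2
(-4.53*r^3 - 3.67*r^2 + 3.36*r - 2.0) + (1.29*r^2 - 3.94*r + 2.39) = -4.53*r^3 - 2.38*r^2 - 0.58*r + 0.39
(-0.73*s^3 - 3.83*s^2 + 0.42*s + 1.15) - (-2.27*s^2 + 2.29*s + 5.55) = -0.73*s^3 - 1.56*s^2 - 1.87*s - 4.4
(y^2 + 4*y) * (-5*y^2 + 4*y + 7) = -5*y^4 - 16*y^3 + 23*y^2 + 28*y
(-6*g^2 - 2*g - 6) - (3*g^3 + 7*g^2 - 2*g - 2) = -3*g^3 - 13*g^2 - 4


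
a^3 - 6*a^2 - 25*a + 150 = (a - 6)*(a - 5)*(a + 5)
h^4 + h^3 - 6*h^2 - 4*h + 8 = (h - 2)*(h - 1)*(h + 2)^2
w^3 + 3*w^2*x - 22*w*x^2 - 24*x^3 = (w - 4*x)*(w + x)*(w + 6*x)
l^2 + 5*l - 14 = (l - 2)*(l + 7)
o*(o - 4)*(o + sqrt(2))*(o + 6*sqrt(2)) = o^4 - 4*o^3 + 7*sqrt(2)*o^3 - 28*sqrt(2)*o^2 + 12*o^2 - 48*o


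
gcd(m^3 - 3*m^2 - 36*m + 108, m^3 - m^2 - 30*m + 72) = m^2 + 3*m - 18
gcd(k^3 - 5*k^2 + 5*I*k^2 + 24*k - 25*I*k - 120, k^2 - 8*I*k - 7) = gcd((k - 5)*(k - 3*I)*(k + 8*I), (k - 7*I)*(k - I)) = 1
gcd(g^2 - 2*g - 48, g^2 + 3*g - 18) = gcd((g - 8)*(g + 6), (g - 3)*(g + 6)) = g + 6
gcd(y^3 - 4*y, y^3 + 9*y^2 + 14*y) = y^2 + 2*y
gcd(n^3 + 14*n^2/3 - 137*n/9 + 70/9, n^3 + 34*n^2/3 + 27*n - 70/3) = n^2 + 19*n/3 - 14/3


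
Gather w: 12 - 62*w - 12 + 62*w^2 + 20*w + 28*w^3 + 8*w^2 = 28*w^3 + 70*w^2 - 42*w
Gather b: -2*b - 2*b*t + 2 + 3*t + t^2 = b*(-2*t - 2) + t^2 + 3*t + 2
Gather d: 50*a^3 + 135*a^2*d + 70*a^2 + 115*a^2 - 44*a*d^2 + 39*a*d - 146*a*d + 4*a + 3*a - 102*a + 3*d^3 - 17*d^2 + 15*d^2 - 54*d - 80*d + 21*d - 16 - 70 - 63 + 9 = 50*a^3 + 185*a^2 - 95*a + 3*d^3 + d^2*(-44*a - 2) + d*(135*a^2 - 107*a - 113) - 140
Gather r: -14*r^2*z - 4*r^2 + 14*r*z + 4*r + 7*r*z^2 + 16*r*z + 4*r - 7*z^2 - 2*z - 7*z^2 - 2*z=r^2*(-14*z - 4) + r*(7*z^2 + 30*z + 8) - 14*z^2 - 4*z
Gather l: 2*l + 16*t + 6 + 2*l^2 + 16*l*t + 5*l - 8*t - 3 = 2*l^2 + l*(16*t + 7) + 8*t + 3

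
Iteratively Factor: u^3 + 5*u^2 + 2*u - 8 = (u + 4)*(u^2 + u - 2) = (u - 1)*(u + 4)*(u + 2)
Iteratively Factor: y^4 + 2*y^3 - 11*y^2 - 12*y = (y - 3)*(y^3 + 5*y^2 + 4*y) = (y - 3)*(y + 4)*(y^2 + y) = y*(y - 3)*(y + 4)*(y + 1)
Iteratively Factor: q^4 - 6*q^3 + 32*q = (q)*(q^3 - 6*q^2 + 32) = q*(q - 4)*(q^2 - 2*q - 8) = q*(q - 4)*(q + 2)*(q - 4)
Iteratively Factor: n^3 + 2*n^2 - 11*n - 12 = (n + 4)*(n^2 - 2*n - 3) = (n + 1)*(n + 4)*(n - 3)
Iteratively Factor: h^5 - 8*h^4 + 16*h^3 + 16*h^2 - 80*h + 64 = (h + 2)*(h^4 - 10*h^3 + 36*h^2 - 56*h + 32) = (h - 2)*(h + 2)*(h^3 - 8*h^2 + 20*h - 16) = (h - 2)^2*(h + 2)*(h^2 - 6*h + 8) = (h - 4)*(h - 2)^2*(h + 2)*(h - 2)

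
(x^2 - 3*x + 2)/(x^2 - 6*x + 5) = (x - 2)/(x - 5)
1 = 1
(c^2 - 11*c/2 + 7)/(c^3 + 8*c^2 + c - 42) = (c - 7/2)/(c^2 + 10*c + 21)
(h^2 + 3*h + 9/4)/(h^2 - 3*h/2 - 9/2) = (h + 3/2)/(h - 3)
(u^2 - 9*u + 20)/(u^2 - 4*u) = (u - 5)/u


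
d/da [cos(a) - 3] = -sin(a)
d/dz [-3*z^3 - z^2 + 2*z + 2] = -9*z^2 - 2*z + 2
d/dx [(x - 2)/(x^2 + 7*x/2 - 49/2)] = 2*(-2*x^2 + 8*x - 35)/(4*x^4 + 28*x^3 - 147*x^2 - 686*x + 2401)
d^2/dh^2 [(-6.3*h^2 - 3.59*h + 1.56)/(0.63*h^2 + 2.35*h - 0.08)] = (15.804558*h^3 + 1.809864*h^2 + 12.771864*h + 15.956968)/(0.250047*h^6 + 2.798145*h^5 + 10.342269*h^4 + 12.267235*h^3 - 1.313304*h^2 + 0.04512*h - 0.000512)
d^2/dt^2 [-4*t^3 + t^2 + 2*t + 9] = 2 - 24*t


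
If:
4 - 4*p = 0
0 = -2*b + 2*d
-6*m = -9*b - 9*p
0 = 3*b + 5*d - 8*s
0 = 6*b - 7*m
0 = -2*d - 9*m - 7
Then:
No Solution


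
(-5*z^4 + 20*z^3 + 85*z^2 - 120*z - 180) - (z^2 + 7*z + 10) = -5*z^4 + 20*z^3 + 84*z^2 - 127*z - 190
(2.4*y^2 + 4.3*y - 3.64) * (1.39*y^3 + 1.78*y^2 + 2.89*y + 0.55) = 3.336*y^5 + 10.249*y^4 + 9.5304*y^3 + 7.2678*y^2 - 8.1546*y - 2.002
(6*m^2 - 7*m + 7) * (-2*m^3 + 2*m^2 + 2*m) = -12*m^5 + 26*m^4 - 16*m^3 + 14*m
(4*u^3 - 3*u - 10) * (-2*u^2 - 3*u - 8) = -8*u^5 - 12*u^4 - 26*u^3 + 29*u^2 + 54*u + 80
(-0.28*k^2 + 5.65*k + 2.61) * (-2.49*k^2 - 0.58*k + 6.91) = 0.6972*k^4 - 13.9061*k^3 - 11.7107*k^2 + 37.5277*k + 18.0351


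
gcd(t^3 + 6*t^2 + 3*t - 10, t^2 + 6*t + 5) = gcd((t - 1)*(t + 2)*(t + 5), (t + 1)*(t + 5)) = t + 5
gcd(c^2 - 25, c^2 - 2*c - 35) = c + 5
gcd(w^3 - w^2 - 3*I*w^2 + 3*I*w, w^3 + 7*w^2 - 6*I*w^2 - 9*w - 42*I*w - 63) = w - 3*I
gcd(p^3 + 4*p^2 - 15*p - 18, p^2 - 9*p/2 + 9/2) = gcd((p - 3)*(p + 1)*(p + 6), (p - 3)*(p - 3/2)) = p - 3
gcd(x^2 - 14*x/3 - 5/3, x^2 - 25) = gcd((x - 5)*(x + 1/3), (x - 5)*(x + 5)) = x - 5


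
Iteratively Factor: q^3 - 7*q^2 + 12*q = (q - 4)*(q^2 - 3*q) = (q - 4)*(q - 3)*(q)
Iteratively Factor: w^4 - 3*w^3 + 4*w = (w)*(w^3 - 3*w^2 + 4) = w*(w - 2)*(w^2 - w - 2) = w*(w - 2)*(w + 1)*(w - 2)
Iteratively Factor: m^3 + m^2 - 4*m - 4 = (m - 2)*(m^2 + 3*m + 2) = (m - 2)*(m + 1)*(m + 2)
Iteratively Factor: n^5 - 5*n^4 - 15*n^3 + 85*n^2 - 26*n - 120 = (n + 4)*(n^4 - 9*n^3 + 21*n^2 + n - 30) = (n - 3)*(n + 4)*(n^3 - 6*n^2 + 3*n + 10) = (n - 5)*(n - 3)*(n + 4)*(n^2 - n - 2) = (n - 5)*(n - 3)*(n - 2)*(n + 4)*(n + 1)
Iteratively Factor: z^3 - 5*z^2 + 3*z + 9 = (z - 3)*(z^2 - 2*z - 3) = (z - 3)*(z + 1)*(z - 3)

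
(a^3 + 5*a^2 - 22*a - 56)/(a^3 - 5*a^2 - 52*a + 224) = (a + 2)/(a - 8)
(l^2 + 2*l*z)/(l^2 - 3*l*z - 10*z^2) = l/(l - 5*z)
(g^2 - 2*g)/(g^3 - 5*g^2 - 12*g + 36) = g/(g^2 - 3*g - 18)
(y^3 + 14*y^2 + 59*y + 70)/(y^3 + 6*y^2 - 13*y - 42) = (y + 5)/(y - 3)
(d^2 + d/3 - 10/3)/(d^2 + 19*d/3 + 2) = (3*d^2 + d - 10)/(3*d^2 + 19*d + 6)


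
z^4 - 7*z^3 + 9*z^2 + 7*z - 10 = (z - 5)*(z - 2)*(z - 1)*(z + 1)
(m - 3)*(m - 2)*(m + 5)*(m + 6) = m^4 + 6*m^3 - 19*m^2 - 84*m + 180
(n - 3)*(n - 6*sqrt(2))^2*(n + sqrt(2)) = n^4 - 11*sqrt(2)*n^3 - 3*n^3 + 33*sqrt(2)*n^2 + 48*n^2 - 144*n + 72*sqrt(2)*n - 216*sqrt(2)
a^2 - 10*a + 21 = (a - 7)*(a - 3)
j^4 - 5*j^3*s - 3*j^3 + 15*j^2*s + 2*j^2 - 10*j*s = j*(j - 2)*(j - 1)*(j - 5*s)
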